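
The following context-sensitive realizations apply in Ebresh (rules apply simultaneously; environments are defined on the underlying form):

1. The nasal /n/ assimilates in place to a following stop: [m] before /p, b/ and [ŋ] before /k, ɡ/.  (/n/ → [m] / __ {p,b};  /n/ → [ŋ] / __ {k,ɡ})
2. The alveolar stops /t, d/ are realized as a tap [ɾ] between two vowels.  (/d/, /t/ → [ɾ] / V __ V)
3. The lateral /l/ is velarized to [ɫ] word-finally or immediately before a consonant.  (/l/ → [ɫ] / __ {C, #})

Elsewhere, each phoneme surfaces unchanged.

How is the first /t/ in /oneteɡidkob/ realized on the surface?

/t/ (between /e/ and /e/) occurs between two vowels → [ɾ] by rule 2.

[ɾ]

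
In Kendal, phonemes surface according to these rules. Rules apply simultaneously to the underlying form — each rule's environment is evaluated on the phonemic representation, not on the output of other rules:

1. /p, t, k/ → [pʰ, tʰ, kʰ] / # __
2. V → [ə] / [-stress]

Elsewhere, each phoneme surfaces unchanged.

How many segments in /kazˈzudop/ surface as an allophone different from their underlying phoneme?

Segments that undergo a rule: /k/ → [kʰ] (rule 1); /a/ → [ə] (rule 2); /o/ → [ə] (rule 2).
All other segments surface unchanged.

3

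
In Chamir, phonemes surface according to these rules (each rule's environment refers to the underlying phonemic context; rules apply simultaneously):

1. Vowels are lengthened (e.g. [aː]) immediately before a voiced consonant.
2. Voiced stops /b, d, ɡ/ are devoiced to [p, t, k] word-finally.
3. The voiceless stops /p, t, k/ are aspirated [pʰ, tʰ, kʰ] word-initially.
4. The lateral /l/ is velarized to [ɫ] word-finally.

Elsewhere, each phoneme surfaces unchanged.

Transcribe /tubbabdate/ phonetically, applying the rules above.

[tʰuːbbaːbdate]

/t/ (word-initial) occurs word-initially → [tʰ] by rule 3.
Rule 1 applies to /u/ (between /t/ and /b/: before a voiced consonant) → [uː].
/b/ (between /u/ and /b/) fails the environment for rule 2, so it stays [b].
/b/ — between /b/ and /a/; rule 2 does not apply here → [b].
/a/ — between /b/ and /b/, before a voiced consonant — surfaces as [aː] (rule 1).
/b/ — between /a/ and /d/; rule 2 does not apply here → [b].
/d/ (between /b/ and /a/) is in the target of rule 2 but the environment (word-finally) is not met → [d].
/a/ (between /d/ and /t/): rule 1 targets it, but not before a voiced consonant → unchanged [a].
/t/ (between /a/ and /e/) is in the target of rule 3 but the environment (word-initially) is not met → [t].
/e/ (word-final): rule 1 targets it, but not before a voiced consonant → unchanged [e].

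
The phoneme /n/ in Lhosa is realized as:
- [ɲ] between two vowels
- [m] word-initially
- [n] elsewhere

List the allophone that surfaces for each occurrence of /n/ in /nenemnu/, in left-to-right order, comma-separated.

[m], [ɲ], [n]

Occurrence 1 (position 1): word-initially → [m].
Occurrence 2 (position 3): between two vowels → [ɲ].
Occurrence 3 (position 6): no conditioning environment matches → elsewhere allophone [n].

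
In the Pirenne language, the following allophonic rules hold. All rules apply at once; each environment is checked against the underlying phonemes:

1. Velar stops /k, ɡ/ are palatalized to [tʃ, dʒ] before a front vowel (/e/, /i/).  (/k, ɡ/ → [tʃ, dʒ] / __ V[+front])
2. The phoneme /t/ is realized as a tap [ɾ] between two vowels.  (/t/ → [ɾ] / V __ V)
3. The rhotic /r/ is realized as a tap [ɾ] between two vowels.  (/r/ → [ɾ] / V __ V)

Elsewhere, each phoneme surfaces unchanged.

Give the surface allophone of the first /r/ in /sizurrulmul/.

/r/ (between /u/ and /r/) is in the target of rule 3 but the environment (between two vowels) is not met → [r].

[r]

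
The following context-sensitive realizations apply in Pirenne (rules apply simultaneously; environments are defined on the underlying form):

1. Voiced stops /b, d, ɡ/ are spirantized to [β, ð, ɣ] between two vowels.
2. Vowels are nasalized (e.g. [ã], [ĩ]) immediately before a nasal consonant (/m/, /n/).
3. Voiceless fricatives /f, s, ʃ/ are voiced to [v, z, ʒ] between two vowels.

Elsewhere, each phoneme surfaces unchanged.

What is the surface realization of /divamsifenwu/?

[divãmsivẽnwu]

/d/ (word-initial): rule 1 targets it, but not between two vowels → unchanged [d].
/i/ — between /d/ and /v/; rule 2 does not apply here → [i].
/v/ stays [v].
/a/ (between /v/ and /m/) occurs before a nasal consonant → [ã] by rule 2.
/m/ — not in any rule's target class → [m].
/s/ — between /m/ and /i/; rule 3 does not apply here → [s].
/i/ (between /s/ and /f/): rule 2 targets it, but not before a nasal consonant → unchanged [i].
Rule 3 applies to /f/ (between /i/ and /e/: between two vowels) → [v].
/e/ meets the environment for rule 2 (before a nasal consonant) → [ẽ].
/n/ — not in any rule's target class → [n].
/w/ stays [w].
/u/ — word-final; rule 2 does not apply here → [u].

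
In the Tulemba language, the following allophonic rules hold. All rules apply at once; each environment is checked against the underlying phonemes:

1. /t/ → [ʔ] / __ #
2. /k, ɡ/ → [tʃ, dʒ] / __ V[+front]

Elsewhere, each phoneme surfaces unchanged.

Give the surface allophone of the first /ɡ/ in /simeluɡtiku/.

[ɡ]

/ɡ/ — between /u/ and /t/; rule 2 does not apply here → [ɡ].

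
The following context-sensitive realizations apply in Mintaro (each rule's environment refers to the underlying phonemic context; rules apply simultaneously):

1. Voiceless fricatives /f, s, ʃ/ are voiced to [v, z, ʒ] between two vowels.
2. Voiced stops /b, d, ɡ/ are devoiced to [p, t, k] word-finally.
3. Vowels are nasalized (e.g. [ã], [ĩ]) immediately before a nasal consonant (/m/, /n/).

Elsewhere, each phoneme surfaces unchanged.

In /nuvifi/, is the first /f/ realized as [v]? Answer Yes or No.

Yes

/f/ (between /i/ and /i/) occurs between two vowels → [v] by rule 1.
The actual realization is [v], which matches [v].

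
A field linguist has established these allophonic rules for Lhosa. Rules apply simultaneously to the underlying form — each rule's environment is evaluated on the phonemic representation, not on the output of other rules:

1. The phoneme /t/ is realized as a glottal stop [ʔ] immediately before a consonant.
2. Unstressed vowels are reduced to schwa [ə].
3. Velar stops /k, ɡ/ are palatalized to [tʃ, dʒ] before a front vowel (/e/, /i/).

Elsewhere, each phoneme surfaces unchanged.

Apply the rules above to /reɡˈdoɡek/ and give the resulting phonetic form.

[rəɡˈdodʒək]

/r/ stays [r].
Rule 2 applies to /e/ (between /r/ and /ɡ/: in an unstressed syllable) → [ə].
/ɡ/ (between /e/ and /d/): rule 3 targets it, but not before a front vowel → unchanged [ɡ].
/d/ (between /ɡ/ and /o/) is unaffected → [d].
/o/ (between /d/ and /ɡ/) is in the target of rule 2 but the environment (in an unstressed syllable) is not met → [o].
/ɡ/ — between /o/ and /e/, before a front vowel — surfaces as [dʒ] (rule 3).
/e/ — between /ɡ/ and /k/, in an unstressed syllable — surfaces as [ə] (rule 2).
/k/ (word-final) is in the target of rule 3 but the environment (before a front vowel) is not met → [k].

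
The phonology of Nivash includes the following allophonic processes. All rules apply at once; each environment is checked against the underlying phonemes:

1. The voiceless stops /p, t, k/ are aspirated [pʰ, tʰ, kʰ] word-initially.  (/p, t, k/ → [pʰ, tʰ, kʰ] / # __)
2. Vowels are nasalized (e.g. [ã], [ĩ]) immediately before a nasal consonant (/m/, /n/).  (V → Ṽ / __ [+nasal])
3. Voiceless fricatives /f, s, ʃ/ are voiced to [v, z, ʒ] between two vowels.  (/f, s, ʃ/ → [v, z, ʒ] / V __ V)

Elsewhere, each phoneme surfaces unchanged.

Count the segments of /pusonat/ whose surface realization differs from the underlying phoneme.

3

Segments that undergo a rule: /p/ → [pʰ] (rule 1); /s/ → [z] (rule 3); /o/ → [õ] (rule 2).
All other segments surface unchanged.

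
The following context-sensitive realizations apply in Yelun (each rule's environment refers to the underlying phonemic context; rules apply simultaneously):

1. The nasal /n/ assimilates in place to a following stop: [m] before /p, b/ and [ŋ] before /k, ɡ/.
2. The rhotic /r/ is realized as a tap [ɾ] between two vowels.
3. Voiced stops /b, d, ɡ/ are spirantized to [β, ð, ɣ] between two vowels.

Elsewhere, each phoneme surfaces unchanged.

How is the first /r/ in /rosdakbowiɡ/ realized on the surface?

[r]

/r/ (word-initial) is in the target of rule 2 but the environment (between two vowels) is not met → [r].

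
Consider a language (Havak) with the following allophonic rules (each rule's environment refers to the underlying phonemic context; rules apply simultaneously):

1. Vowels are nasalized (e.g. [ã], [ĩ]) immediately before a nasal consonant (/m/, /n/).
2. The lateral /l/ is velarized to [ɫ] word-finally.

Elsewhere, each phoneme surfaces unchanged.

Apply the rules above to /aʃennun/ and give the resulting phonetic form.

[aʃẽnnũn]

/a/ (word-initial) fails the environment for rule 1, so it stays [a].
/ʃ/ (between /a/ and /e/) is unaffected → [ʃ].
/e/ — between /ʃ/ and /n/, before a nasal consonant — surfaces as [ẽ] (rule 1).
/n/ stays [n].
/n/ stays [n].
Rule 1 applies to /u/ (between /n/ and /n/: before a nasal consonant) → [ũ].
/n/ (word-final): no rule targets it → [n].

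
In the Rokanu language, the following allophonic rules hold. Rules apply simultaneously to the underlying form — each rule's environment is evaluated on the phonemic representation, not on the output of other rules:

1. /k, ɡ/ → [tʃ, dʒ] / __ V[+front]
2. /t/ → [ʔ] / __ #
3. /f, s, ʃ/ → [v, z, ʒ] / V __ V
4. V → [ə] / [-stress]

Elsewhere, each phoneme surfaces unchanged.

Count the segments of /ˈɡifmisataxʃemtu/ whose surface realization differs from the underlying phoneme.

Segments that undergo a rule: /ɡ/ → [dʒ] (rule 1); /i/ → [ə] (rule 4); /s/ → [z] (rule 3); /a/ → [ə] (rule 4); /a/ → [ə] (rule 4); /e/ → [ə] (rule 4); /u/ → [ə] (rule 4).
All other segments surface unchanged.

7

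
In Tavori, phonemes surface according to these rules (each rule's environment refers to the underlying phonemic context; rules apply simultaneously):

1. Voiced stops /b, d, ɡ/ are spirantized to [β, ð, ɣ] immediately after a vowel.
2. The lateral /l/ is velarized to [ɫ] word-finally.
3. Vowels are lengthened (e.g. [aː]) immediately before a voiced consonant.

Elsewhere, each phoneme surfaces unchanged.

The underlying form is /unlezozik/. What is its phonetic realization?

/u/ (word-initial) occurs before a voiced consonant → [uː] by rule 3.
/n/ — not in any rule's target class → [n].
/l/ — between /n/ and /e/; rule 2 does not apply here → [l].
Rule 3 applies to /e/ (between /l/ and /z/: before a voiced consonant) → [eː].
/z/ — not in any rule's target class → [z].
/o/ meets the environment for rule 3 (before a voiced consonant) → [oː].
/z/ (between /o/ and /i/): no rule targets it → [z].
/i/ (between /z/ and /k/) is in the target of rule 3 but the environment (before a voiced consonant) is not met → [i].
/k/ — not in any rule's target class → [k].

[uːnleːzoːzik]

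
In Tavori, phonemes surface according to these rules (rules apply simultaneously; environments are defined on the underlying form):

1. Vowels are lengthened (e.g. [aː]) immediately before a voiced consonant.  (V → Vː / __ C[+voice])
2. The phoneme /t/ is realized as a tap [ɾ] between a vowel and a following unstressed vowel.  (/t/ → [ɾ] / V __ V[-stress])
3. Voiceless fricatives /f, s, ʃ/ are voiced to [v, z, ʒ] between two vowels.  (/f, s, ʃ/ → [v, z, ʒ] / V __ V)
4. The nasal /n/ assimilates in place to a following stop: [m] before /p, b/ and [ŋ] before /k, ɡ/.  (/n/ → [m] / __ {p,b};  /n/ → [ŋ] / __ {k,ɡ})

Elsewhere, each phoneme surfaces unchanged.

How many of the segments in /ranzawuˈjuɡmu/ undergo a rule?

4

Segments that undergo a rule: /a/ → [aː] (rule 1); /a/ → [aː] (rule 1); /u/ → [uː] (rule 1); /u/ → [uː] (rule 1).
All other segments surface unchanged.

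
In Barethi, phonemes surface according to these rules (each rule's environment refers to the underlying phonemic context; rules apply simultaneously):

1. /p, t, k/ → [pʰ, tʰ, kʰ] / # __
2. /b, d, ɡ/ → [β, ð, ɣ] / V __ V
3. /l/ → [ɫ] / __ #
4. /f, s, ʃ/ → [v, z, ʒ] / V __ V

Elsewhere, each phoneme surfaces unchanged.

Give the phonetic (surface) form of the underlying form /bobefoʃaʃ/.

[boβevoʒaʃ]

/b/ — word-initial; rule 2 does not apply here → [b].
/b/ — between /o/ and /e/, between two vowels — surfaces as [β] (rule 2).
/f/ meets the environment for rule 4 (between two vowels) → [v].
Rule 4 applies to /ʃ/ (between /o/ and /a/: between two vowels) → [ʒ].
/ʃ/ (word-final) is in the target of rule 4 but the environment (between two vowels) is not met → [ʃ].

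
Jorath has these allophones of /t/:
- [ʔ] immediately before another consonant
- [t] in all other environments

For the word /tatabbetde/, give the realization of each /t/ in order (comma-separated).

Occurrence 1 (position 1): no conditioning environment matches → elsewhere allophone [t].
Occurrence 2 (position 3): no conditioning environment matches → elsewhere allophone [t].
Occurrence 3 (position 8): immediately before another consonant → [ʔ].

[t], [t], [ʔ]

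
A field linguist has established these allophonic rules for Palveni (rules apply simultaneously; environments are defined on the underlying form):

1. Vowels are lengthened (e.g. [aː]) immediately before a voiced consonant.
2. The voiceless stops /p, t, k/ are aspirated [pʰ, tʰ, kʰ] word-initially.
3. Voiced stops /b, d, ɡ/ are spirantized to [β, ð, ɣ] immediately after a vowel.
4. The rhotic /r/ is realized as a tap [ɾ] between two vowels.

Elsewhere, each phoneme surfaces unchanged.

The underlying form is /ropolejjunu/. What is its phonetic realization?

/r/ — word-initial; rule 4 does not apply here → [r].
/o/ (between /r/ and /p/): rule 1 targets it, but not before a voiced consonant → unchanged [o].
/p/ (between /o/ and /o/) is in the target of rule 2 but the environment (word-initially) is not met → [p].
/o/ (between /p/ and /l/): before a voiced consonant, so rule 1 applies → [oː].
/e/ meets the environment for rule 1 (before a voiced consonant) → [eː].
/u/ — between /j/ and /n/, before a voiced consonant — surfaces as [uː] (rule 1).
/u/ (word-final): rule 1 targets it, but not before a voiced consonant → unchanged [u].

[ropoːleːjjuːnu]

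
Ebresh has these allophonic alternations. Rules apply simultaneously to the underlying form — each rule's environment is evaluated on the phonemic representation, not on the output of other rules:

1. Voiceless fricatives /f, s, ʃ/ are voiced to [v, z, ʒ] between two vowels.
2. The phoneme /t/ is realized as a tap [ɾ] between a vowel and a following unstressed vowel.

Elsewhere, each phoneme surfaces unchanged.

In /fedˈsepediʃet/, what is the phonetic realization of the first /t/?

[t]

/t/ (word-final) fails the environment for rule 2, so it stays [t].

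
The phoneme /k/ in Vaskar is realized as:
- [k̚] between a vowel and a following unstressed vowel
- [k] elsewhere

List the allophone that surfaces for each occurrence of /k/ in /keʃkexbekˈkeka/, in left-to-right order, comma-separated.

[k], [k], [k], [k], [k̚]

Occurrence 1 (position 1): no conditioning environment matches → elsewhere allophone [k].
Occurrence 2 (position 4): no conditioning environment matches → elsewhere allophone [k].
Occurrence 3 (position 9): no conditioning environment matches → elsewhere allophone [k].
Occurrence 4 (position 10): no conditioning environment matches → elsewhere allophone [k].
Occurrence 5 (position 12): between a vowel and a following unstressed vowel → [k̚].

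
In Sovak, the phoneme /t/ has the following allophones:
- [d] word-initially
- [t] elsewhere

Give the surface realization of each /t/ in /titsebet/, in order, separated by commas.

Occurrence 1 (position 1): word-initially → [d].
Occurrence 2 (position 3): no conditioning environment matches → elsewhere allophone [t].
Occurrence 3 (position 8): no conditioning environment matches → elsewhere allophone [t].

[d], [t], [t]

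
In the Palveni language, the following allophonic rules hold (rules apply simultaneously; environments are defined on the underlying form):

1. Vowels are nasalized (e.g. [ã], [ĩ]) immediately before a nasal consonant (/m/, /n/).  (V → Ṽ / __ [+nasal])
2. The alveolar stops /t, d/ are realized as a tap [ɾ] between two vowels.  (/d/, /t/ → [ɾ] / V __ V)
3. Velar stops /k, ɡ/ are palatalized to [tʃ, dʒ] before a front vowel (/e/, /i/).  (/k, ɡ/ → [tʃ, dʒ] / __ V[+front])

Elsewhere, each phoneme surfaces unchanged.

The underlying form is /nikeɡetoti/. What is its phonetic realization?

/n/ (word-initial) is unaffected → [n].
/i/ (between /n/ and /k/) fails the environment for rule 1, so it stays [i].
/k/ meets the environment for rule 3 (before a front vowel) → [tʃ].
/e/ (between /k/ and /ɡ/) is in the target of rule 1 but the environment (before a nasal consonant) is not met → [e].
/ɡ/ (between /e/ and /e/) occurs before a front vowel → [dʒ] by rule 3.
/e/ (between /ɡ/ and /t/): rule 1 targets it, but not before a nasal consonant → unchanged [e].
Rule 2 applies to /t/ (between /e/ and /o/: between two vowels) → [ɾ].
/o/ — between /t/ and /t/; rule 1 does not apply here → [o].
/t/ (between /o/ and /i/): between two vowels, so rule 2 applies → [ɾ].
/i/ (word-final) is in the target of rule 1 but the environment (before a nasal consonant) is not met → [i].

[nitʃedʒeɾoɾi]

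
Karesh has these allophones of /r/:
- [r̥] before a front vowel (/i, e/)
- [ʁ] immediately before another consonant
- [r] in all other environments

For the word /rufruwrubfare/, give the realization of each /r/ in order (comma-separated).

[r], [r], [r], [r̥]

Occurrence 1 (position 1): no conditioning environment matches → elsewhere allophone [r].
Occurrence 2 (position 4): no conditioning environment matches → elsewhere allophone [r].
Occurrence 3 (position 7): no conditioning environment matches → elsewhere allophone [r].
Occurrence 4 (position 12): before a front vowel (/i, e/) → [r̥].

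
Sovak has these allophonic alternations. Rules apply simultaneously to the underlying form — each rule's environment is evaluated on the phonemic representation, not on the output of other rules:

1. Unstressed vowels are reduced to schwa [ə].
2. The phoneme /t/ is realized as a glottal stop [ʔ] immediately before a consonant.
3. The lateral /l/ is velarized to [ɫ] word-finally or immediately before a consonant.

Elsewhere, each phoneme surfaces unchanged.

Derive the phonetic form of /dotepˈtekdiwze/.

[dətəpˈtekdəwzə]

/d/ (word-initial): no rule targets it → [d].
/o/ meets the environment for rule 1 (in an unstressed syllable) → [ə].
/t/ (between /o/ and /e/) is in the target of rule 2 but the environment (immediately before a consonant) is not met → [t].
Rule 1 applies to /e/ (between /t/ and /p/: in an unstressed syllable) → [ə].
/p/ — not in any rule's target class → [p].
/t/ (between /p/ and /e/) fails the environment for rule 2, so it stays [t].
/e/ (between /t/ and /k/) fails the environment for rule 1, so it stays [e].
/k/ — not in any rule's target class → [k].
/d/ (between /k/ and /i/): no rule targets it → [d].
/i/ (between /d/ and /w/) occurs in an unstressed syllable → [ə] by rule 1.
/w/ (between /i/ and /z/) is unaffected → [w].
/z/ (between /w/ and /e/): no rule targets it → [z].
/e/ (word-final): in an unstressed syllable, so rule 1 applies → [ə].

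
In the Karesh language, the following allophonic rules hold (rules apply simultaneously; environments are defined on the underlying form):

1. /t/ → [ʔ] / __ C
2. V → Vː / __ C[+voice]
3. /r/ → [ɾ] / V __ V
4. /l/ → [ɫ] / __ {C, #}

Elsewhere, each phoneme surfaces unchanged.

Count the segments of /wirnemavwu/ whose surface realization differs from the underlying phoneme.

3

Segments that undergo a rule: /i/ → [iː] (rule 2); /e/ → [eː] (rule 2); /a/ → [aː] (rule 2).
All other segments surface unchanged.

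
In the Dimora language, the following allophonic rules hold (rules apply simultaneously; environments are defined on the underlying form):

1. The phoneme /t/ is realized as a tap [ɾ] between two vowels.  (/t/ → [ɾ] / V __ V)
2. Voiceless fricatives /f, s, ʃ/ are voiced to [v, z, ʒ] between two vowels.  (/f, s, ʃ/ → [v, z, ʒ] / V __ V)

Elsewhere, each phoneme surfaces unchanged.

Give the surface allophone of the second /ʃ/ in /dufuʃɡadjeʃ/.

[ʃ]

/ʃ/ (word-final) fails the environment for rule 2, so it stays [ʃ].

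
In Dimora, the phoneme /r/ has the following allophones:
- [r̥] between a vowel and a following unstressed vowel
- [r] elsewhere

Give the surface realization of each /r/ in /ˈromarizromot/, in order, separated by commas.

[r], [r̥], [r]

Occurrence 1 (position 1): no conditioning environment matches → elsewhere allophone [r].
Occurrence 2 (position 5): between a vowel and a following unstressed vowel → [r̥].
Occurrence 3 (position 8): no conditioning environment matches → elsewhere allophone [r].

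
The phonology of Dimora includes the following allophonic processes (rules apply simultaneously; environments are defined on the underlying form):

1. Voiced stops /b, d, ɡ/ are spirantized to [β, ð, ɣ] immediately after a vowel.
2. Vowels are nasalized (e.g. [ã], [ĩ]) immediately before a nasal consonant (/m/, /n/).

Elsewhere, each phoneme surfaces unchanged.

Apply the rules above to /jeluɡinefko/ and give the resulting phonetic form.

[jeluɣĩnefko]

/e/ — between /j/ and /l/; rule 2 does not apply here → [e].
/u/ (between /l/ and /ɡ/) is in the target of rule 2 but the environment (before a nasal consonant) is not met → [u].
/ɡ/ meets the environment for rule 1 (immediately after a vowel) → [ɣ].
/i/ (between /ɡ/ and /n/): before a nasal consonant, so rule 2 applies → [ĩ].
/e/ (between /n/ and /f/) is in the target of rule 2 but the environment (before a nasal consonant) is not met → [e].
/o/ — word-final; rule 2 does not apply here → [o].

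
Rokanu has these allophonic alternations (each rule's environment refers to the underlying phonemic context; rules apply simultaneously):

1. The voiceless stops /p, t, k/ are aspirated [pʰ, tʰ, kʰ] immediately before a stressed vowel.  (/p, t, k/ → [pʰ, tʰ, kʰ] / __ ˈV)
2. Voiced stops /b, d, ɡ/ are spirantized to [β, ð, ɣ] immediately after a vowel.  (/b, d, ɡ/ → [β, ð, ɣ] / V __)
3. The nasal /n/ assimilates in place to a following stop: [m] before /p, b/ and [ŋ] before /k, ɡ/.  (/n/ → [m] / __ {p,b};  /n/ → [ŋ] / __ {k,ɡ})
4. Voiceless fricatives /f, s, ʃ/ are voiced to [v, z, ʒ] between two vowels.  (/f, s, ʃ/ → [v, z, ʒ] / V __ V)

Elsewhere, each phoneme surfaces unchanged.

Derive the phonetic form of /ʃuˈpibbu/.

[ʃuˈpʰiβbu]

/ʃ/ (word-initial): rule 4 targets it, but not between two vowels → unchanged [ʃ].
Rule 1 applies to /p/ (between /u/ and /i/: immediately before a stressed vowel) → [pʰ].
/b/ (between /i/ and /b/) occurs immediately after a vowel → [β] by rule 2.
/b/ (between /b/ and /u/): rule 2 targets it, but not immediately after a vowel → unchanged [b].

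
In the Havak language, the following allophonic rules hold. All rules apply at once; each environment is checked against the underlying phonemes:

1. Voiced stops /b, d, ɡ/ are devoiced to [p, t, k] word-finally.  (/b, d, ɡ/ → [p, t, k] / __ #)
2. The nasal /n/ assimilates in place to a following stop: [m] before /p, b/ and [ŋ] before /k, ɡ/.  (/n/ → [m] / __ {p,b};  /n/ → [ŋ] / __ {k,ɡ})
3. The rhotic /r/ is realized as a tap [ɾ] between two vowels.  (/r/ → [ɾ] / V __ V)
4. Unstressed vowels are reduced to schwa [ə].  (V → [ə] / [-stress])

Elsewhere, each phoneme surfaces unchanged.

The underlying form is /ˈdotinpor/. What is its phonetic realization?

[ˈdotəmpər]

/d/ (word-initial) is in the target of rule 1 but the environment (word-finally) is not met → [d].
/o/ (between /d/ and /t/) is in the target of rule 4 but the environment (in an unstressed syllable) is not met → [o].
/t/ — not in any rule's target class → [t].
/i/ (between /t/ and /n/) occurs in an unstressed syllable → [ə] by rule 4.
/n/ meets the environment for rule 2 (before a labial or velar stop) → [m].
/p/ stays [p].
Rule 4 applies to /o/ (between /p/ and /r/: in an unstressed syllable) → [ə].
/r/ (word-final): rule 3 targets it, but not between two vowels → unchanged [r].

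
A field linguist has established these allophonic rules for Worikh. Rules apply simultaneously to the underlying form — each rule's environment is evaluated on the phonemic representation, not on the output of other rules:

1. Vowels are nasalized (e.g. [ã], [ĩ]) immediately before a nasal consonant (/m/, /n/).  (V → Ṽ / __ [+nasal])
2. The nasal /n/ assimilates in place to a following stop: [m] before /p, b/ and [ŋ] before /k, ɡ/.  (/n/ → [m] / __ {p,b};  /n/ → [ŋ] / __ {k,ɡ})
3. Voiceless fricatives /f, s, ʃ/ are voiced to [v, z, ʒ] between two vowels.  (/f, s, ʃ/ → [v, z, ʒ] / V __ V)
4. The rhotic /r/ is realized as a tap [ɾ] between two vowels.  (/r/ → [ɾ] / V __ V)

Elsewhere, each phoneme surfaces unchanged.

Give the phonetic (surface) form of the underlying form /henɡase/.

/h/ (word-initial): no rule targets it → [h].
/e/ (between /h/ and /n/): before a nasal consonant, so rule 1 applies → [ẽ].
Rule 2 applies to /n/ (between /e/ and /ɡ/: before a labial or velar stop) → [ŋ].
/ɡ/ stays [ɡ].
/a/ (between /ɡ/ and /s/) fails the environment for rule 1, so it stays [a].
Rule 3 applies to /s/ (between /a/ and /e/: between two vowels) → [z].
/e/ — word-final; rule 1 does not apply here → [e].

[hẽŋɡaze]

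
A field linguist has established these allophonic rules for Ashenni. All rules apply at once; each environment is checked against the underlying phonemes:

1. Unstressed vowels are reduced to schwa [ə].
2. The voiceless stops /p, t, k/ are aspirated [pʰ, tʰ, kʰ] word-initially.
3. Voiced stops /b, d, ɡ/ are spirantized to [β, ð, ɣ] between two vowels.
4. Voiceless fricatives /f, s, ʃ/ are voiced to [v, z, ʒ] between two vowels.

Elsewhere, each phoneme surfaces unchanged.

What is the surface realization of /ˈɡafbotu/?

/ɡ/ (word-initial): rule 3 targets it, but not between two vowels → unchanged [ɡ].
/a/ (between /ɡ/ and /f/) fails the environment for rule 1, so it stays [a].
/f/ (between /a/ and /b/): rule 4 targets it, but not between two vowels → unchanged [f].
/b/ (between /f/ and /o/) fails the environment for rule 3, so it stays [b].
Rule 1 applies to /o/ (between /b/ and /t/: in an unstressed syllable) → [ə].
/t/ (between /o/ and /u/) is in the target of rule 2 but the environment (word-initially) is not met → [t].
/u/ (word-final) occurs in an unstressed syllable → [ə] by rule 1.

[ˈɡafbətə]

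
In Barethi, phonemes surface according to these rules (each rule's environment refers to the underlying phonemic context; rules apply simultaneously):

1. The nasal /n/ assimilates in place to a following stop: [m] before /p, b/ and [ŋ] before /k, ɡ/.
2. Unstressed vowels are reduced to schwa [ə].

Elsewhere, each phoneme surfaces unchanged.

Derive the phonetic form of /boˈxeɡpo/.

/b/ stays [b].
Rule 2 applies to /o/ (between /b/ and /x/: in an unstressed syllable) → [ə].
/x/ (between /o/ and /e/): no rule targets it → [x].
/e/ — between /x/ and /ɡ/; rule 2 does not apply here → [e].
/ɡ/ (between /e/ and /p/) is unaffected → [ɡ].
/p/ stays [p].
Rule 2 applies to /o/ (word-final: in an unstressed syllable) → [ə].

[bəˈxeɡpə]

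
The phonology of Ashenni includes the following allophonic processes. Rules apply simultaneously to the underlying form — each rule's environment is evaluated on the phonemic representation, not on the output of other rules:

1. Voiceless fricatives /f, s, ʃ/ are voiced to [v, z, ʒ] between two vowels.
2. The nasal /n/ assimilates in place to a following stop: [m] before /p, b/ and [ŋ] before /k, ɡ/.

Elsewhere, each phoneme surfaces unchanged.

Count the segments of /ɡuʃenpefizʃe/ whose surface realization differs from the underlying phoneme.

Segments that undergo a rule: /ʃ/ → [ʒ] (rule 1); /n/ → [m] (rule 2); /f/ → [v] (rule 1).
All other segments surface unchanged.

3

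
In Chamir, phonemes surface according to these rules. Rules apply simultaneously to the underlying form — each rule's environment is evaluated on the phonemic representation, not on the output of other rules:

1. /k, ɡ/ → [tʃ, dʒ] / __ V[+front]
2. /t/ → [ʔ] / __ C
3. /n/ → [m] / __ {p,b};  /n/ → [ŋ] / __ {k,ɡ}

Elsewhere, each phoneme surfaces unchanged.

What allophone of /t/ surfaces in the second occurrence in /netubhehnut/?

/t/ (word-final) fails the environment for rule 2, so it stays [t].

[t]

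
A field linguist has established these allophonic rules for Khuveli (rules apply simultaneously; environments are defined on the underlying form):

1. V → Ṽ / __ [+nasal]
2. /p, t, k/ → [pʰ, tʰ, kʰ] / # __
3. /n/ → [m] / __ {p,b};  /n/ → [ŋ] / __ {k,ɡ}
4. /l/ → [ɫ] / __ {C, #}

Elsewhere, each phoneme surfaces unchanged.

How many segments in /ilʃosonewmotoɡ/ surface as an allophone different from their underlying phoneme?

Segments that undergo a rule: /l/ → [ɫ] (rule 4); /o/ → [õ] (rule 1).
All other segments surface unchanged.

2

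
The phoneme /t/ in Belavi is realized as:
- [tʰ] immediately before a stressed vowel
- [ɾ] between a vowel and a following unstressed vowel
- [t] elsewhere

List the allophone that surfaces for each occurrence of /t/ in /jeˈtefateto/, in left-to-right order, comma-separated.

[tʰ], [ɾ], [ɾ]

Occurrence 1 (position 3): immediately before a stressed vowel → [tʰ].
Occurrence 2 (position 7): between a vowel and an unstressed vowel → [ɾ].
Occurrence 3 (position 9): between a vowel and an unstressed vowel → [ɾ].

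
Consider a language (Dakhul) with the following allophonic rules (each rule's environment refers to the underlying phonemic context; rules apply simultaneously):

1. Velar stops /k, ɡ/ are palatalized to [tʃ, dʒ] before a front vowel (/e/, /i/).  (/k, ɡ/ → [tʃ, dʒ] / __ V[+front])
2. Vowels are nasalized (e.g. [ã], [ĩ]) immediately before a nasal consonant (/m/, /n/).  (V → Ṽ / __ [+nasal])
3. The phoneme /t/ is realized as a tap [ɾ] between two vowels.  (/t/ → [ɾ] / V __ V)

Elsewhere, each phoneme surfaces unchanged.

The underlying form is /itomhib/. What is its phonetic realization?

/i/ (word-initial): rule 2 targets it, but not before a nasal consonant → unchanged [i].
/t/ meets the environment for rule 3 (between two vowels) → [ɾ].
/o/ (between /t/ and /m/): before a nasal consonant, so rule 2 applies → [õ].
/i/ — between /h/ and /b/; rule 2 does not apply here → [i].

[iɾõmhib]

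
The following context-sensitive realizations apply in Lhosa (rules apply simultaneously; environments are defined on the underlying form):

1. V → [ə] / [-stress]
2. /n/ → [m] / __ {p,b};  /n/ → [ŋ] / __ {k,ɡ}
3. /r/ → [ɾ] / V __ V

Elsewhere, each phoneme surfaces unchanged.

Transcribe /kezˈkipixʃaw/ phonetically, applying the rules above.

/k/ (word-initial): no rule targets it → [k].
/e/ (between /k/ and /z/): in an unstressed syllable, so rule 1 applies → [ə].
/z/ (between /e/ and /k/): no rule targets it → [z].
/k/ stays [k].
/i/ (between /k/ and /p/): rule 1 targets it, but not in an unstressed syllable → unchanged [i].
/p/ stays [p].
Rule 1 applies to /i/ (between /p/ and /x/: in an unstressed syllable) → [ə].
/x/ (between /i/ and /ʃ/) is unaffected → [x].
/ʃ/ stays [ʃ].
/a/ meets the environment for rule 1 (in an unstressed syllable) → [ə].
/w/ stays [w].

[kəzˈkipəxʃəw]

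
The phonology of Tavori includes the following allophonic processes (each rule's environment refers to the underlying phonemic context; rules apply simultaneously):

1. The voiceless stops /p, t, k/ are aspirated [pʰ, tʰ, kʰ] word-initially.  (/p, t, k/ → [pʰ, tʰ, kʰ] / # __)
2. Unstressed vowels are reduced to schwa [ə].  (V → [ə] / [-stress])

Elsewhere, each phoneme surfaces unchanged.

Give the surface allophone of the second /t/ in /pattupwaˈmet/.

/t/ (between /t/ and /u/): rule 1 targets it, but not word-initially → unchanged [t].

[t]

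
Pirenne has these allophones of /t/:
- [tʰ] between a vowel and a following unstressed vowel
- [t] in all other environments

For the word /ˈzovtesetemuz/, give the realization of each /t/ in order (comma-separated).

Occurrence 1 (position 4): no conditioning environment matches → elsewhere allophone [t].
Occurrence 2 (position 8): between a vowel and a following unstressed vowel → [tʰ].

[t], [tʰ]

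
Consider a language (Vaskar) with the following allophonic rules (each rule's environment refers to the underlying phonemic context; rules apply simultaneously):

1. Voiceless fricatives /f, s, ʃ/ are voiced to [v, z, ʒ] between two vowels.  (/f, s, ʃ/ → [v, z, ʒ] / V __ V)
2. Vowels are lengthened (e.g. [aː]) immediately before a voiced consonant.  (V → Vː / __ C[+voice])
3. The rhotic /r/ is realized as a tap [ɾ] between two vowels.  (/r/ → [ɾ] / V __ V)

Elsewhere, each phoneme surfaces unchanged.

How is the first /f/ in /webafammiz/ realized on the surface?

[v]

/f/ meets the environment for rule 1 (between two vowels) → [v].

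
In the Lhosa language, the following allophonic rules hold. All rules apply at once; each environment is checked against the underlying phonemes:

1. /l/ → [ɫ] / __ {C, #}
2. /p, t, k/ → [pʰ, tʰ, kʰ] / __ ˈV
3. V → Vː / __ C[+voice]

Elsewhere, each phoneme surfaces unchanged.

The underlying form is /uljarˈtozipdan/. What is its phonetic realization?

[uːɫjaːrˈtʰoːzipdaːn]

/u/ meets the environment for rule 3 (before a voiced consonant) → [uː].
/l/ meets the environment for rule 1 (word-finally or immediately before a consonant) → [ɫ].
/j/ (between /l/ and /a/) is unaffected → [j].
/a/ — between /j/ and /r/, before a voiced consonant — surfaces as [aː] (rule 3).
/r/ — not in any rule's target class → [r].
/t/ meets the environment for rule 2 (immediately before a stressed vowel) → [tʰ].
/o/ meets the environment for rule 3 (before a voiced consonant) → [oː].
/z/ — not in any rule's target class → [z].
/i/ (between /z/ and /p/): rule 3 targets it, but not before a voiced consonant → unchanged [i].
/p/ (between /i/ and /d/) is in the target of rule 2 but the environment (immediately before a stressed vowel) is not met → [p].
/d/ (between /p/ and /a/): no rule targets it → [d].
/a/ — between /d/ and /n/, before a voiced consonant — surfaces as [aː] (rule 3).
/n/ (word-final): no rule targets it → [n].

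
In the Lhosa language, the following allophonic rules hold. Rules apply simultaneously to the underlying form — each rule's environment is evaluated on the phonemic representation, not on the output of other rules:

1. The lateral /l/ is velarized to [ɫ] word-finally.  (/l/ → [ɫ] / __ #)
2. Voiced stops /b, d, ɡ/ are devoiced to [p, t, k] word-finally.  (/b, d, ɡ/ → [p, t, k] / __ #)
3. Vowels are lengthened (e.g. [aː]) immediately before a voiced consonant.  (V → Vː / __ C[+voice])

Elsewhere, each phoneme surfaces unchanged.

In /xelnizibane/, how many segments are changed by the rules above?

Segments that undergo a rule: /e/ → [eː] (rule 3); /i/ → [iː] (rule 3); /i/ → [iː] (rule 3); /a/ → [aː] (rule 3).
All other segments surface unchanged.

4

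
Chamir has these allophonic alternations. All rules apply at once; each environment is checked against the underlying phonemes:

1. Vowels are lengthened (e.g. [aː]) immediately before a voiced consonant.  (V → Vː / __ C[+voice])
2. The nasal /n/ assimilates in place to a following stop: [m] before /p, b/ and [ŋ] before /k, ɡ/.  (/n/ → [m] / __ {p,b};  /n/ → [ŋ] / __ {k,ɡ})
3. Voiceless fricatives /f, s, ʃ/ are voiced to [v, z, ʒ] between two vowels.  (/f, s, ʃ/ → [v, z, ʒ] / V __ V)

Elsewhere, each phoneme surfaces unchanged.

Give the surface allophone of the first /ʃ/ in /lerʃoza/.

[ʃ]

/ʃ/ (between /r/ and /o/): rule 3 targets it, but not between two vowels → unchanged [ʃ].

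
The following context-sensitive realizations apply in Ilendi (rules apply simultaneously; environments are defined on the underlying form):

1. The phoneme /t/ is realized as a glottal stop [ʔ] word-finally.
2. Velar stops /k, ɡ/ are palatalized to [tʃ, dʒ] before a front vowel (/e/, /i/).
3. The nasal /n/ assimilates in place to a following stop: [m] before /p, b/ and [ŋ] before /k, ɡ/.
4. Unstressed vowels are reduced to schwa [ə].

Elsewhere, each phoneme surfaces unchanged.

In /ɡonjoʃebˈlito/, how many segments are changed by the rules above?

Segments that undergo a rule: /o/ → [ə] (rule 4); /o/ → [ə] (rule 4); /e/ → [ə] (rule 4); /o/ → [ə] (rule 4).
All other segments surface unchanged.

4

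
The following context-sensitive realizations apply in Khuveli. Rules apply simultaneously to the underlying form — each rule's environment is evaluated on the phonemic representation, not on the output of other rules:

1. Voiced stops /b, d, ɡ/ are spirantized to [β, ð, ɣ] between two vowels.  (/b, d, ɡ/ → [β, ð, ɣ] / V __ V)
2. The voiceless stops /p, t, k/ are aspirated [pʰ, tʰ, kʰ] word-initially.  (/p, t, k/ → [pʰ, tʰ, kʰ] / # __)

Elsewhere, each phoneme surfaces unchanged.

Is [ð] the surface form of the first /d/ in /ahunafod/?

/d/ — word-final; rule 1 does not apply here → [d].
The actual realization is [d], not [ð].

No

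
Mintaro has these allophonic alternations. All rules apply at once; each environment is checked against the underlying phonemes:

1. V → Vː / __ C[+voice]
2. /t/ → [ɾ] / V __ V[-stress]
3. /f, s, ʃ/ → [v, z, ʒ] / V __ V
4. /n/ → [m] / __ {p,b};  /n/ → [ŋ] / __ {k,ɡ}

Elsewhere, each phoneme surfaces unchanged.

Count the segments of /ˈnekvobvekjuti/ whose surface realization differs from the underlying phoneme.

2

Segments that undergo a rule: /o/ → [oː] (rule 1); /t/ → [ɾ] (rule 2).
All other segments surface unchanged.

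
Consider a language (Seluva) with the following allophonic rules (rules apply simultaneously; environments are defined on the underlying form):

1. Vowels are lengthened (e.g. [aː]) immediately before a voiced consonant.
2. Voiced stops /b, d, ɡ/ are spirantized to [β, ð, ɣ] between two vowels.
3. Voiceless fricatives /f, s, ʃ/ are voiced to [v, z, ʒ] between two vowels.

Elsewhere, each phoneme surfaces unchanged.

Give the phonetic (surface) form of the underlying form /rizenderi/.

[riːzeːndeːri]

/r/ — not in any rule's target class → [r].
/i/ (between /r/ and /z/): before a voiced consonant, so rule 1 applies → [iː].
/z/ — not in any rule's target class → [z].
/e/ — between /z/ and /n/, before a voiced consonant — surfaces as [eː] (rule 1).
/n/ (between /e/ and /d/) is unaffected → [n].
/d/ — between /n/ and /e/; rule 2 does not apply here → [d].
/e/ meets the environment for rule 1 (before a voiced consonant) → [eː].
/r/ — not in any rule's target class → [r].
/i/ — word-final; rule 1 does not apply here → [i].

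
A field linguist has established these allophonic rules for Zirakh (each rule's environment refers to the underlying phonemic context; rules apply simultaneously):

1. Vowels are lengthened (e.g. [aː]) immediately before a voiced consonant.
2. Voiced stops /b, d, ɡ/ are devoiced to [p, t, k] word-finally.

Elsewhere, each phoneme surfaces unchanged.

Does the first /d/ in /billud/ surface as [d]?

No

/d/ (word-final): word-finally, so rule 2 applies → [t].
The actual realization is [t], not [d].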